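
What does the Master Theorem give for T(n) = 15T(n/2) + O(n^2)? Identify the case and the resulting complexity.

Master Theorem for T(n) = 15T(n/2) + O(n^2):

a = 15, b = 2, c = 2
log_b(a) = log_2(15) = 3.9069

Case 1: c = 2 < log_2(15) = 3.9069
T(n) = O(n^(log_2 15))

For T(n) = 15T(n/2) + O(n^2): log_2(15) = 3.9069. This is Case 1 of the Master Theorem (c < log_b(a), work dominated by leaves), giving O(n^(log_2 15)).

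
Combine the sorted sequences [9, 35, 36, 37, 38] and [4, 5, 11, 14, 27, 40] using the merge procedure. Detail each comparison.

Merging process:

Compare 9 vs 4: take 4 from right. Merged: [4]
Compare 9 vs 5: take 5 from right. Merged: [4, 5]
Compare 9 vs 11: take 9 from left. Merged: [4, 5, 9]
Compare 35 vs 11: take 11 from right. Merged: [4, 5, 9, 11]
Compare 35 vs 14: take 14 from right. Merged: [4, 5, 9, 11, 14]
Compare 35 vs 27: take 27 from right. Merged: [4, 5, 9, 11, 14, 27]
Compare 35 vs 40: take 35 from left. Merged: [4, 5, 9, 11, 14, 27, 35]
Compare 36 vs 40: take 36 from left. Merged: [4, 5, 9, 11, 14, 27, 35, 36]
Compare 37 vs 40: take 37 from left. Merged: [4, 5, 9, 11, 14, 27, 35, 36, 37]
Compare 38 vs 40: take 38 from left. Merged: [4, 5, 9, 11, 14, 27, 35, 36, 37, 38]
Append remaining from right: [40]. Merged: [4, 5, 9, 11, 14, 27, 35, 36, 37, 38, 40]

Final merged array: [4, 5, 9, 11, 14, 27, 35, 36, 37, 38, 40]
Total comparisons: 10

The merged array is [4, 5, 9, 11, 14, 27, 35, 36, 37, 38, 40], requiring 10 comparisons. The merge step runs in O(n) time where n is the total number of elements.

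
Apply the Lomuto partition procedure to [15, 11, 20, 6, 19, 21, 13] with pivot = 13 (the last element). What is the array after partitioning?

Lomuto partition with pivot = 13:

Initial array: [15, 11, 20, 6, 19, 21, 13]

arr[0]=15 > 13: no swap
arr[1]=11 <= 13: swap with position 0, array becomes [11, 15, 20, 6, 19, 21, 13]
arr[2]=20 > 13: no swap
arr[3]=6 <= 13: swap with position 1, array becomes [11, 6, 20, 15, 19, 21, 13]
arr[4]=19 > 13: no swap
arr[5]=21 > 13: no swap

Place pivot at position 2: [11, 6, 13, 15, 19, 21, 20]
Pivot position: 2

After partitioning with pivot 13, the array becomes [11, 6, 13, 15, 19, 21, 20]. The pivot is placed at index 2. All elements to the left of the pivot are <= 13, and all elements to the right are > 13.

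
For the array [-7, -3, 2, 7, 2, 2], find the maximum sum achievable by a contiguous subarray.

Using Kadane's algorithm on [-7, -3, 2, 7, 2, 2]:

Scanning through the array:
Position 1 (value -3): max_ending_here = -3, max_so_far = -3
Position 2 (value 2): max_ending_here = 2, max_so_far = 2
Position 3 (value 7): max_ending_here = 9, max_so_far = 9
Position 4 (value 2): max_ending_here = 11, max_so_far = 11
Position 5 (value 2): max_ending_here = 13, max_so_far = 13

Maximum subarray: [2, 7, 2, 2]
Maximum sum: 13

The maximum subarray is [2, 7, 2, 2] with sum 13. This subarray runs from index 2 to index 5.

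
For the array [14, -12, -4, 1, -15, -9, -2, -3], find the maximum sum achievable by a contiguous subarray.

Using Kadane's algorithm on [14, -12, -4, 1, -15, -9, -2, -3]:

Scanning through the array:
Position 1 (value -12): max_ending_here = 2, max_so_far = 14
Position 2 (value -4): max_ending_here = -2, max_so_far = 14
Position 3 (value 1): max_ending_here = 1, max_so_far = 14
Position 4 (value -15): max_ending_here = -14, max_so_far = 14
Position 5 (value -9): max_ending_here = -9, max_so_far = 14
Position 6 (value -2): max_ending_here = -2, max_so_far = 14
Position 7 (value -3): max_ending_here = -3, max_so_far = 14

Maximum subarray: [14]
Maximum sum: 14

The maximum subarray is [14] with sum 14. This subarray runs from index 0 to index 0.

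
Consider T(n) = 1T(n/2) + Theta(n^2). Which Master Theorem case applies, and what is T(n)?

Master Theorem for T(n) = 1T(n/2) + O(n^2):

a = 1, b = 2, c = 2
log_b(a) = log_2(1) = 0.0000

Case 3: c = 2 > log_2(1) = 0.0000
T(n) = O(n^2) = O(n^2)

For T(n) = 1T(n/2) + O(n^2): log_2(1) = 0.0000. This is Case 3 of the Master Theorem (c > log_b(a), work dominated by root), giving O(n^2).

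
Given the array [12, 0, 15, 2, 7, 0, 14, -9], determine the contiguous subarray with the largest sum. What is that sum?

Using Kadane's algorithm on [12, 0, 15, 2, 7, 0, 14, -9]:

Scanning through the array:
Position 1 (value 0): max_ending_here = 12, max_so_far = 12
Position 2 (value 15): max_ending_here = 27, max_so_far = 27
Position 3 (value 2): max_ending_here = 29, max_so_far = 29
Position 4 (value 7): max_ending_here = 36, max_so_far = 36
Position 5 (value 0): max_ending_here = 36, max_so_far = 36
Position 6 (value 14): max_ending_here = 50, max_so_far = 50
Position 7 (value -9): max_ending_here = 41, max_so_far = 50

Maximum subarray: [12, 0, 15, 2, 7, 0, 14]
Maximum sum: 50

The maximum subarray is [12, 0, 15, 2, 7, 0, 14] with sum 50. This subarray runs from index 0 to index 6.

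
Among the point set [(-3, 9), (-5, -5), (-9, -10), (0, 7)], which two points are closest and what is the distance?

Computing all pairwise distances among 4 points:

d((-3, 9), (-5, -5)) = 14.1421
d((-3, 9), (-9, -10)) = 19.9249
d((-3, 9), (0, 7)) = 3.6056 <-- minimum
d((-5, -5), (-9, -10)) = 6.4031
d((-5, -5), (0, 7)) = 13.0
d((-9, -10), (0, 7)) = 19.2354

Closest pair: (-3, 9) and (0, 7) with distance 3.6056

The closest pair is (-3, 9) and (0, 7) with Euclidean distance 3.6056. For 4 points, brute-force pairwise comparison is shown above. For large n, the divide-and-conquer algorithm (sort by x, recurse on halves, check the dividing strip) achieves O(n log n).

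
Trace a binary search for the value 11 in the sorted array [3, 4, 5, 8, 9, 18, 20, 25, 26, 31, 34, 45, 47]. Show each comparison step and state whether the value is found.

Binary search for 11 in [3, 4, 5, 8, 9, 18, 20, 25, 26, 31, 34, 45, 47]:

lo=0, hi=12, mid=6, arr[mid]=20 -> 20 > 11, search left half
lo=0, hi=5, mid=2, arr[mid]=5 -> 5 < 11, search right half
lo=3, hi=5, mid=4, arr[mid]=9 -> 9 < 11, search right half
lo=5, hi=5, mid=5, arr[mid]=18 -> 18 > 11, search left half
lo=5 > hi=4, target 11 not found

Binary search determines that 11 is not in the array after 4 comparisons. The search space was exhausted without finding the target.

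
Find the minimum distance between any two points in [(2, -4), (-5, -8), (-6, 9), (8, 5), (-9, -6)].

Computing all pairwise distances among 5 points:

d((2, -4), (-5, -8)) = 8.0623
d((2, -4), (-6, 9)) = 15.2643
d((2, -4), (8, 5)) = 10.8167
d((2, -4), (-9, -6)) = 11.1803
d((-5, -8), (-6, 9)) = 17.0294
d((-5, -8), (8, 5)) = 18.3848
d((-5, -8), (-9, -6)) = 4.4721 <-- minimum
d((-6, 9), (8, 5)) = 14.5602
d((-6, 9), (-9, -6)) = 15.2971
d((8, 5), (-9, -6)) = 20.2485

Closest pair: (-5, -8) and (-9, -6) with distance 4.4721

The closest pair is (-5, -8) and (-9, -6) with Euclidean distance 4.4721. For 5 points, brute-force pairwise comparison is shown above. For large n, the divide-and-conquer algorithm (sort by x, recurse on halves, check the dividing strip) achieves O(n log n).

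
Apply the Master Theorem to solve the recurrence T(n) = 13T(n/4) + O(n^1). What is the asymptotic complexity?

Master Theorem for T(n) = 13T(n/4) + O(n^1):

a = 13, b = 4, c = 1
log_b(a) = log_4(13) = 1.8502

Case 1: c = 1 < log_4(13) = 1.8502
T(n) = O(n^(log_4 13))

For T(n) = 13T(n/4) + O(n^1): log_4(13) = 1.8502. This is Case 1 of the Master Theorem (c < log_b(a), work dominated by leaves), giving O(n^(log_4 13)).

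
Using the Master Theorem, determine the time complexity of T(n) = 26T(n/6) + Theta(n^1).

Master Theorem for T(n) = 26T(n/6) + O(n^1):

a = 26, b = 6, c = 1
log_b(a) = log_6(26) = 1.8184

Case 1: c = 1 < log_6(26) = 1.8184
T(n) = O(n^(log_6 26))

For T(n) = 26T(n/6) + O(n^1): log_6(26) = 1.8184. This is Case 1 of the Master Theorem (c < log_b(a), work dominated by leaves), giving O(n^(log_6 26)).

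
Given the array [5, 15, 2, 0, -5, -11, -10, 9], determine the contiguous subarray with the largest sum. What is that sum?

Using Kadane's algorithm on [5, 15, 2, 0, -5, -11, -10, 9]:

Scanning through the array:
Position 1 (value 15): max_ending_here = 20, max_so_far = 20
Position 2 (value 2): max_ending_here = 22, max_so_far = 22
Position 3 (value 0): max_ending_here = 22, max_so_far = 22
Position 4 (value -5): max_ending_here = 17, max_so_far = 22
Position 5 (value -11): max_ending_here = 6, max_so_far = 22
Position 6 (value -10): max_ending_here = -4, max_so_far = 22
Position 7 (value 9): max_ending_here = 9, max_so_far = 22

Maximum subarray: [5, 15, 2]
Maximum sum: 22

The maximum subarray is [5, 15, 2] with sum 22. This subarray runs from index 0 to index 2.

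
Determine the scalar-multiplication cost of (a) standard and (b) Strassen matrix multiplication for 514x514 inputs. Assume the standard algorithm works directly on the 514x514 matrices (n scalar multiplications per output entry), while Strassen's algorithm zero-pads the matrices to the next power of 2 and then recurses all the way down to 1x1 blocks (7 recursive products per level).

Matrix multiplication for 514x514 matrices:

Strassen's algorithm requires power-of-2 dimensions. Pad 514x514 to 1024x1024 (next power of 2).

Standard algorithm: 514^3 = 135796744 multiplications
Strassen's algorithm: 7^(log2(1024)) = 7^10 = 282475249 multiplications
Difference: 135796744 - 282475249 = -146678505 (Strassen uses MORE here due to padding overhead — for small or just-over-power-of-2 n, padding can outweigh the per-level savings)

Standard: 135796744 multiplications (514^3). Strassen: 282475249 multiplications (7^10, after padding to 1024x1024). Strassen reduces 8 recursive multiplications to 7 at each level.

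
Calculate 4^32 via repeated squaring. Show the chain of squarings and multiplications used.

Computing 4^32 by squaring (build up from 4^1; each line after the first costs one multiplication):

4^1 = 4
4^2 = (4^1)^2 = 4^2 = 16
4^4 = (4^2)^2 = 16^2 = 256
4^8 = (4^4)^2 = 256^2 = 65536
4^16 = (4^8)^2 = 65536^2 = 4294967296
4^32 = (4^16)^2 = 4294967296^2 = 18446744073709551616

Result: 18446744073709551616
Multiplications needed: 5 (5 lines after 4^1)

4^32 = 18446744073709551616. Using exponentiation by squaring, this requires 5 multiplications. The key idea: if the exponent is even, square the half-power; if odd, multiply by the base once.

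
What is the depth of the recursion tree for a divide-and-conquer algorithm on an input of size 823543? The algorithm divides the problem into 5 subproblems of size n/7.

For divide and conquer with division factor 7:

Problem sizes at each level:
Level 0: 823543
Level 1: 117649
Level 2: 16807
Level 3: 2401
Level 4: 343
Level 5: 49
Level 6: 7
Level 7: 1

The root is level 0 and the size-1 base case is level 7 (the tree spans levels 0 through 7, i.e. 8 levels counting the root), so the depth is the number of divisions: log_7(823543) = 7

The recursion tree depth is log_7(823543) = 7. At each level, the problem size is divided by 7, so it takes 7 divisions to reduce to a base case of size 1. The algorithm makes 5 recursive calls at each level.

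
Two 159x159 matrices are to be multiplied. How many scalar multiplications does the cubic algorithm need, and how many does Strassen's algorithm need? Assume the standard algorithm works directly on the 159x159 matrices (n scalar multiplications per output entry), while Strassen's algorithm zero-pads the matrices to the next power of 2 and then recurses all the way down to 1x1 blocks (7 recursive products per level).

Matrix multiplication for 159x159 matrices:

Strassen's algorithm requires power-of-2 dimensions. Pad 159x159 to 256x256 (next power of 2).

Standard algorithm: 159^3 = 4019679 multiplications
Strassen's algorithm: 7^(log2(256)) = 7^8 = 5764801 multiplications
Difference: 4019679 - 5764801 = -1745122 (Strassen uses MORE here due to padding overhead — for small or just-over-power-of-2 n, padding can outweigh the per-level savings)

Standard: 4019679 multiplications (159^3). Strassen: 5764801 multiplications (7^8, after padding to 256x256). Strassen reduces 8 recursive multiplications to 7 at each level.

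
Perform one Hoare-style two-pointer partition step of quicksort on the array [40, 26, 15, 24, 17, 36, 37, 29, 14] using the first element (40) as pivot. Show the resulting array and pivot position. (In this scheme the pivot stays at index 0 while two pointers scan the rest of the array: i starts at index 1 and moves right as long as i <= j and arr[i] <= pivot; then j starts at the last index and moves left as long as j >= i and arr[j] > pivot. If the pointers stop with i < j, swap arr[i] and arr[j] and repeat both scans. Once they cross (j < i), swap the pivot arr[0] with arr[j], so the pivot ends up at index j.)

Hoare-style two-pointer partition with pivot = 40:

Initial array: [40, 26, 15, 24, 17, 36, 37, 29, 14]

Pointers start at i = 1, j = 8.
i ends at 9, j ends at 8: the pointers have crossed (j < i), so scanning stops.

Swap pivot arr[0] with arr[8] to place pivot at position 8: [14, 26, 15, 24, 17, 36, 37, 29, 40]
Pivot position: 8

After partitioning with pivot 40, the array becomes [14, 26, 15, 24, 17, 36, 37, 29, 40]. The pivot is placed at index 8. All elements to the left of the pivot are <= 40, and all elements to the right are > 40.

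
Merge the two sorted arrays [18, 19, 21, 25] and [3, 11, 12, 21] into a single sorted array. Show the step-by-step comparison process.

Merging process:

Compare 18 vs 3: take 3 from right. Merged: [3]
Compare 18 vs 11: take 11 from right. Merged: [3, 11]
Compare 18 vs 12: take 12 from right. Merged: [3, 11, 12]
Compare 18 vs 21: take 18 from left. Merged: [3, 11, 12, 18]
Compare 19 vs 21: take 19 from left. Merged: [3, 11, 12, 18, 19]
Compare 21 vs 21: take 21 from left. Merged: [3, 11, 12, 18, 19, 21]
Compare 25 vs 21: take 21 from right. Merged: [3, 11, 12, 18, 19, 21, 21]
Append remaining from left: [25]. Merged: [3, 11, 12, 18, 19, 21, 21, 25]

Final merged array: [3, 11, 12, 18, 19, 21, 21, 25]
Total comparisons: 7

The merged array is [3, 11, 12, 18, 19, 21, 21, 25], requiring 7 comparisons. The merge step runs in O(n) time where n is the total number of elements.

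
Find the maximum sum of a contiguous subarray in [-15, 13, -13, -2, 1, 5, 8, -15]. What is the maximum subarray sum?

Using Kadane's algorithm on [-15, 13, -13, -2, 1, 5, 8, -15]:

Scanning through the array:
Position 1 (value 13): max_ending_here = 13, max_so_far = 13
Position 2 (value -13): max_ending_here = 0, max_so_far = 13
Position 3 (value -2): max_ending_here = -2, max_so_far = 13
Position 4 (value 1): max_ending_here = 1, max_so_far = 13
Position 5 (value 5): max_ending_here = 6, max_so_far = 13
Position 6 (value 8): max_ending_here = 14, max_so_far = 14
Position 7 (value -15): max_ending_here = -1, max_so_far = 14

Maximum subarray: [1, 5, 8]
Maximum sum: 14

The maximum subarray is [1, 5, 8] with sum 14. This subarray runs from index 4 to index 6.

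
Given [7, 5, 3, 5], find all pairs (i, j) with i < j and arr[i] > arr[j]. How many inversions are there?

Finding inversions in [7, 5, 3, 5]:

(0, 1): arr[0]=7 > arr[1]=5
(0, 2): arr[0]=7 > arr[2]=3
(0, 3): arr[0]=7 > arr[3]=5
(1, 2): arr[1]=5 > arr[2]=3

Total inversions: 4

The array has 4 inversion(s): (0,1), (0,2), (0,3), (1,2). Each pair (i,j) satisfies i < j and arr[i] > arr[j].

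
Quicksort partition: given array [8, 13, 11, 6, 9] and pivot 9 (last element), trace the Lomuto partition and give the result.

Lomuto partition with pivot = 9:

Initial array: [8, 13, 11, 6, 9]

arr[0]=8 <= 9: swap with position 0, array becomes [8, 13, 11, 6, 9]
arr[1]=13 > 9: no swap
arr[2]=11 > 9: no swap
arr[3]=6 <= 9: swap with position 1, array becomes [8, 6, 11, 13, 9]

Place pivot at position 2: [8, 6, 9, 13, 11]
Pivot position: 2

After partitioning with pivot 9, the array becomes [8, 6, 9, 13, 11]. The pivot is placed at index 2. All elements to the left of the pivot are <= 9, and all elements to the right are > 9.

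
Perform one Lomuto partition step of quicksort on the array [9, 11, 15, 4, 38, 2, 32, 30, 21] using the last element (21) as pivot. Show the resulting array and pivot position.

Lomuto partition with pivot = 21:

Initial array: [9, 11, 15, 4, 38, 2, 32, 30, 21]

arr[0]=9 <= 21: swap with position 0, array becomes [9, 11, 15, 4, 38, 2, 32, 30, 21]
arr[1]=11 <= 21: swap with position 1, array becomes [9, 11, 15, 4, 38, 2, 32, 30, 21]
arr[2]=15 <= 21: swap with position 2, array becomes [9, 11, 15, 4, 38, 2, 32, 30, 21]
arr[3]=4 <= 21: swap with position 3, array becomes [9, 11, 15, 4, 38, 2, 32, 30, 21]
arr[4]=38 > 21: no swap
arr[5]=2 <= 21: swap with position 4, array becomes [9, 11, 15, 4, 2, 38, 32, 30, 21]
arr[6]=32 > 21: no swap
arr[7]=30 > 21: no swap

Place pivot at position 5: [9, 11, 15, 4, 2, 21, 32, 30, 38]
Pivot position: 5

After partitioning with pivot 21, the array becomes [9, 11, 15, 4, 2, 21, 32, 30, 38]. The pivot is placed at index 5. All elements to the left of the pivot are <= 21, and all elements to the right are > 21.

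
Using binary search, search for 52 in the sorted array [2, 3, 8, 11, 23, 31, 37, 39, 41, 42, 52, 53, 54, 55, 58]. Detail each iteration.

Binary search for 52 in [2, 3, 8, 11, 23, 31, 37, 39, 41, 42, 52, 53, 54, 55, 58]:

lo=0, hi=14, mid=7, arr[mid]=39 -> 39 < 52, search right half
lo=8, hi=14, mid=11, arr[mid]=53 -> 53 > 52, search left half
lo=8, hi=10, mid=9, arr[mid]=42 -> 42 < 52, search right half
lo=10, hi=10, mid=10, arr[mid]=52 -> Found target at index 10!

Binary search finds 52 at index 10 after 4 comparisons. The search repeatedly halves the search space by comparing with the middle element.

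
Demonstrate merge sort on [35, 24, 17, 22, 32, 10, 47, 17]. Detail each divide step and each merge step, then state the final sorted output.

Merge sort trace:

Split: [35, 24, 17, 22, 32, 10, 47, 17] -> [35, 24, 17, 22] and [32, 10, 47, 17]
  Split: [35, 24, 17, 22] -> [35, 24] and [17, 22]
    Split: [35, 24] -> [35] and [24]
    Merge: [35] + [24] -> [24, 35]
    Split: [17, 22] -> [17] and [22]
    Merge: [17] + [22] -> [17, 22]
  Merge: [24, 35] + [17, 22] -> [17, 22, 24, 35]
  Split: [32, 10, 47, 17] -> [32, 10] and [47, 17]
    Split: [32, 10] -> [32] and [10]
    Merge: [32] + [10] -> [10, 32]
    Split: [47, 17] -> [47] and [17]
    Merge: [47] + [17] -> [17, 47]
  Merge: [10, 32] + [17, 47] -> [10, 17, 32, 47]
Merge: [17, 22, 24, 35] + [10, 17, 32, 47] -> [10, 17, 17, 22, 24, 32, 35, 47]

Final sorted array: [10, 17, 17, 22, 24, 32, 35, 47]

The merge sort proceeds by recursively splitting the array and merging sorted halves.
After all merges, the sorted array is [10, 17, 17, 22, 24, 32, 35, 47].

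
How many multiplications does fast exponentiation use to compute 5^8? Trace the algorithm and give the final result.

Computing 5^8 by squaring (build up from 5^1; each line after the first costs one multiplication):

5^1 = 5
5^2 = (5^1)^2 = 5^2 = 25
5^4 = (5^2)^2 = 25^2 = 625
5^8 = (5^4)^2 = 625^2 = 390625

Result: 390625
Multiplications needed: 3 (3 lines after 5^1)

5^8 = 390625. Using exponentiation by squaring, this requires 3 multiplications. The key idea: if the exponent is even, square the half-power; if odd, multiply by the base once.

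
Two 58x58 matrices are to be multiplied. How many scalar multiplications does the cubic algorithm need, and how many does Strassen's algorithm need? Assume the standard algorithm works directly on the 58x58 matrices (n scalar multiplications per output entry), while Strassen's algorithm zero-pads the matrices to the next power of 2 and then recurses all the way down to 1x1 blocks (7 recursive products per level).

Matrix multiplication for 58x58 matrices:

Strassen's algorithm requires power-of-2 dimensions. Pad 58x58 to 64x64 (next power of 2).

Standard algorithm: 58^3 = 195112 multiplications
Strassen's algorithm: 7^(log2(64)) = 7^6 = 117649 multiplications
Savings: 195112 - 117649 = 77463 multiplications

Standard: 195112 multiplications (58^3). Strassen: 117649 multiplications (7^6, after padding to 64x64). Strassen reduces 8 recursive multiplications to 7 at each level.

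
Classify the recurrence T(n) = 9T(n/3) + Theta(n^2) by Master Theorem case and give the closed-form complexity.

Master Theorem for T(n) = 9T(n/3) + O(n^2):

a = 9, b = 3, c = 2
log_b(a) = log_3(9) = 2.0000

Case 2: c = 2 = log_3(9) = 2.0000
T(n) = O(n^2 log n) = O(n^2 log n)

For T(n) = 9T(n/3) + O(n^2): log_3(9) = 2.0000. This is Case 2 of the Master Theorem (c = log_b(a), equal work at all levels), giving O(n^2 log n).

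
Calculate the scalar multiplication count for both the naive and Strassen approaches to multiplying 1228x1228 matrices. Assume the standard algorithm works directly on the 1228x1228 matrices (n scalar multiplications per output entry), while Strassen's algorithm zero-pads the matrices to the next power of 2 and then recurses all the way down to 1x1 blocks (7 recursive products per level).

Matrix multiplication for 1228x1228 matrices:

Strassen's algorithm requires power-of-2 dimensions. Pad 1228x1228 to 2048x2048 (next power of 2).

Standard algorithm: 1228^3 = 1851804352 multiplications
Strassen's algorithm: 7^(log2(2048)) = 7^11 = 1977326743 multiplications
Difference: 1851804352 - 1977326743 = -125522391 (Strassen uses MORE here due to padding overhead — for small or just-over-power-of-2 n, padding can outweigh the per-level savings)

Standard: 1851804352 multiplications (1228^3). Strassen: 1977326743 multiplications (7^11, after padding to 2048x2048). Strassen reduces 8 recursive multiplications to 7 at each level.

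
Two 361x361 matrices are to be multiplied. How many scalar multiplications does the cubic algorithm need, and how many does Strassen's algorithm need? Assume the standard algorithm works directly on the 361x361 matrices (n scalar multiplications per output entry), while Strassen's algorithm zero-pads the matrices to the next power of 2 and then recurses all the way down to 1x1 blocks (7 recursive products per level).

Matrix multiplication for 361x361 matrices:

Strassen's algorithm requires power-of-2 dimensions. Pad 361x361 to 512x512 (next power of 2).

Standard algorithm: 361^3 = 47045881 multiplications
Strassen's algorithm: 7^(log2(512)) = 7^9 = 40353607 multiplications
Savings: 47045881 - 40353607 = 6692274 multiplications

Standard: 47045881 multiplications (361^3). Strassen: 40353607 multiplications (7^9, after padding to 512x512). Strassen reduces 8 recursive multiplications to 7 at each level.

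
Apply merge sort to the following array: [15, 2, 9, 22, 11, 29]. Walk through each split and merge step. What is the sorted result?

Merge sort trace:

Split: [15, 2, 9, 22, 11, 29] -> [15, 2, 9] and [22, 11, 29]
  Split: [15, 2, 9] -> [15] and [2, 9]
    Split: [2, 9] -> [2] and [9]
    Merge: [2] + [9] -> [2, 9]
  Merge: [15] + [2, 9] -> [2, 9, 15]
  Split: [22, 11, 29] -> [22] and [11, 29]
    Split: [11, 29] -> [11] and [29]
    Merge: [11] + [29] -> [11, 29]
  Merge: [22] + [11, 29] -> [11, 22, 29]
Merge: [2, 9, 15] + [11, 22, 29] -> [2, 9, 11, 15, 22, 29]

Final sorted array: [2, 9, 11, 15, 22, 29]

The merge sort proceeds by recursively splitting the array and merging sorted halves.
After all merges, the sorted array is [2, 9, 11, 15, 22, 29].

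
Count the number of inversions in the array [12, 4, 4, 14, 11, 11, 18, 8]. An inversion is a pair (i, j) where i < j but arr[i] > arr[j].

Finding inversions in [12, 4, 4, 14, 11, 11, 18, 8]:

(0, 1): arr[0]=12 > arr[1]=4
(0, 2): arr[0]=12 > arr[2]=4
(0, 4): arr[0]=12 > arr[4]=11
(0, 5): arr[0]=12 > arr[5]=11
(0, 7): arr[0]=12 > arr[7]=8
(3, 4): arr[3]=14 > arr[4]=11
(3, 5): arr[3]=14 > arr[5]=11
(3, 7): arr[3]=14 > arr[7]=8
(4, 7): arr[4]=11 > arr[7]=8
(5, 7): arr[5]=11 > arr[7]=8
(6, 7): arr[6]=18 > arr[7]=8

Total inversions: 11

The array has 11 inversion(s): (0,1), (0,2), (0,4), (0,5), (0,7), (3,4), (3,5), (3,7), (4,7), (5,7), (6,7). Each pair (i,j) satisfies i < j and arr[i] > arr[j].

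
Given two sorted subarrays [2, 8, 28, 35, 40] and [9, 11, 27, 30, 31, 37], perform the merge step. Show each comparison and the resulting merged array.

Merging process:

Compare 2 vs 9: take 2 from left. Merged: [2]
Compare 8 vs 9: take 8 from left. Merged: [2, 8]
Compare 28 vs 9: take 9 from right. Merged: [2, 8, 9]
Compare 28 vs 11: take 11 from right. Merged: [2, 8, 9, 11]
Compare 28 vs 27: take 27 from right. Merged: [2, 8, 9, 11, 27]
Compare 28 vs 30: take 28 from left. Merged: [2, 8, 9, 11, 27, 28]
Compare 35 vs 30: take 30 from right. Merged: [2, 8, 9, 11, 27, 28, 30]
Compare 35 vs 31: take 31 from right. Merged: [2, 8, 9, 11, 27, 28, 30, 31]
Compare 35 vs 37: take 35 from left. Merged: [2, 8, 9, 11, 27, 28, 30, 31, 35]
Compare 40 vs 37: take 37 from right. Merged: [2, 8, 9, 11, 27, 28, 30, 31, 35, 37]
Append remaining from left: [40]. Merged: [2, 8, 9, 11, 27, 28, 30, 31, 35, 37, 40]

Final merged array: [2, 8, 9, 11, 27, 28, 30, 31, 35, 37, 40]
Total comparisons: 10

The merged array is [2, 8, 9, 11, 27, 28, 30, 31, 35, 37, 40], requiring 10 comparisons. The merge step runs in O(n) time where n is the total number of elements.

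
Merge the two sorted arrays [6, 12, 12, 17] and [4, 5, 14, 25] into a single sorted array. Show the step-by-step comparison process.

Merging process:

Compare 6 vs 4: take 4 from right. Merged: [4]
Compare 6 vs 5: take 5 from right. Merged: [4, 5]
Compare 6 vs 14: take 6 from left. Merged: [4, 5, 6]
Compare 12 vs 14: take 12 from left. Merged: [4, 5, 6, 12]
Compare 12 vs 14: take 12 from left. Merged: [4, 5, 6, 12, 12]
Compare 17 vs 14: take 14 from right. Merged: [4, 5, 6, 12, 12, 14]
Compare 17 vs 25: take 17 from left. Merged: [4, 5, 6, 12, 12, 14, 17]
Append remaining from right: [25]. Merged: [4, 5, 6, 12, 12, 14, 17, 25]

Final merged array: [4, 5, 6, 12, 12, 14, 17, 25]
Total comparisons: 7

The merged array is [4, 5, 6, 12, 12, 14, 17, 25], requiring 7 comparisons. The merge step runs in O(n) time where n is the total number of elements.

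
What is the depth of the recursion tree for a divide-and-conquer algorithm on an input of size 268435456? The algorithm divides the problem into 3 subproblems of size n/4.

For divide and conquer with division factor 4:

Problem sizes at each level:
Level 0: 268435456
Level 1: 67108864
Level 2: 16777216
Level 3: 4194304
Level 4: 1048576
Level 5: 262144
Level 6: 65536
Level 7: 16384
Level 8: 4096
Level 9: 1024
Level 10: 256
Level 11: 64
Level 12: 16
Level 13: 4
Level 14: 1

The root is level 0 and the size-1 base case is level 14 (the tree spans levels 0 through 14, i.e. 15 levels counting the root), so the depth is the number of divisions: log_4(268435456) = 14

The recursion tree depth is log_4(268435456) = 14. At each level, the problem size is divided by 4, so it takes 14 divisions to reduce to a base case of size 1. The algorithm makes 3 recursive calls at each level.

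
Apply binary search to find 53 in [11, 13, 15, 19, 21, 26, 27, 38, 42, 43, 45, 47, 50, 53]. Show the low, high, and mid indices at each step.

Binary search for 53 in [11, 13, 15, 19, 21, 26, 27, 38, 42, 43, 45, 47, 50, 53]:

lo=0, hi=13, mid=6, arr[mid]=27 -> 27 < 53, search right half
lo=7, hi=13, mid=10, arr[mid]=45 -> 45 < 53, search right half
lo=11, hi=13, mid=12, arr[mid]=50 -> 50 < 53, search right half
lo=13, hi=13, mid=13, arr[mid]=53 -> Found target at index 13!

Binary search finds 53 at index 13 after 4 comparisons. The search repeatedly halves the search space by comparing with the middle element.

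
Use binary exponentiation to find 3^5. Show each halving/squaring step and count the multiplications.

Computing 3^5 by squaring (build up from 3^1; each line after the first costs one multiplication):

3^1 = 3
3^2 = (3^1)^2 = 3^2 = 9
3^4 = (3^2)^2 = 9^2 = 81
3^5 = 3 * 3^4 = 3 * 81 = 243

Result: 243
Multiplications needed: 3 (3 lines after 3^1)

3^5 = 243. Using exponentiation by squaring, this requires 3 multiplications. The key idea: if the exponent is even, square the half-power; if odd, multiply by the base once.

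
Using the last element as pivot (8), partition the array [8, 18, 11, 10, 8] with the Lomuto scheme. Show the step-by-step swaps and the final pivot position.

Lomuto partition with pivot = 8:

Initial array: [8, 18, 11, 10, 8]

arr[0]=8 <= 8: swap with position 0, array becomes [8, 18, 11, 10, 8]
arr[1]=18 > 8: no swap
arr[2]=11 > 8: no swap
arr[3]=10 > 8: no swap

Place pivot at position 1: [8, 8, 11, 10, 18]
Pivot position: 1

After partitioning with pivot 8, the array becomes [8, 8, 11, 10, 18]. The pivot is placed at index 1. All elements to the left of the pivot are <= 8, and all elements to the right are > 8.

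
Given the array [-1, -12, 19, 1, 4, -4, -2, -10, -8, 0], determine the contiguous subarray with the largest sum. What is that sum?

Using Kadane's algorithm on [-1, -12, 19, 1, 4, -4, -2, -10, -8, 0]:

Scanning through the array:
Position 1 (value -12): max_ending_here = -12, max_so_far = -1
Position 2 (value 19): max_ending_here = 19, max_so_far = 19
Position 3 (value 1): max_ending_here = 20, max_so_far = 20
Position 4 (value 4): max_ending_here = 24, max_so_far = 24
Position 5 (value -4): max_ending_here = 20, max_so_far = 24
Position 6 (value -2): max_ending_here = 18, max_so_far = 24
Position 7 (value -10): max_ending_here = 8, max_so_far = 24
Position 8 (value -8): max_ending_here = 0, max_so_far = 24
Position 9 (value 0): max_ending_here = 0, max_so_far = 24

Maximum subarray: [19, 1, 4]
Maximum sum: 24

The maximum subarray is [19, 1, 4] with sum 24. This subarray runs from index 2 to index 4.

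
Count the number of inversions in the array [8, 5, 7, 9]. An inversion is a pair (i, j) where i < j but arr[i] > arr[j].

Finding inversions in [8, 5, 7, 9]:

(0, 1): arr[0]=8 > arr[1]=5
(0, 2): arr[0]=8 > arr[2]=7

Total inversions: 2

The array has 2 inversion(s): (0,1), (0,2). Each pair (i,j) satisfies i < j and arr[i] > arr[j].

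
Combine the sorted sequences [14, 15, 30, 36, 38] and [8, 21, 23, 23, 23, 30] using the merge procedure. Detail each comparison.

Merging process:

Compare 14 vs 8: take 8 from right. Merged: [8]
Compare 14 vs 21: take 14 from left. Merged: [8, 14]
Compare 15 vs 21: take 15 from left. Merged: [8, 14, 15]
Compare 30 vs 21: take 21 from right. Merged: [8, 14, 15, 21]
Compare 30 vs 23: take 23 from right. Merged: [8, 14, 15, 21, 23]
Compare 30 vs 23: take 23 from right. Merged: [8, 14, 15, 21, 23, 23]
Compare 30 vs 23: take 23 from right. Merged: [8, 14, 15, 21, 23, 23, 23]
Compare 30 vs 30: take 30 from left. Merged: [8, 14, 15, 21, 23, 23, 23, 30]
Compare 36 vs 30: take 30 from right. Merged: [8, 14, 15, 21, 23, 23, 23, 30, 30]
Append remaining from left: [36, 38]. Merged: [8, 14, 15, 21, 23, 23, 23, 30, 30, 36, 38]

Final merged array: [8, 14, 15, 21, 23, 23, 23, 30, 30, 36, 38]
Total comparisons: 9

The merged array is [8, 14, 15, 21, 23, 23, 23, 30, 30, 36, 38], requiring 9 comparisons. The merge step runs in O(n) time where n is the total number of elements.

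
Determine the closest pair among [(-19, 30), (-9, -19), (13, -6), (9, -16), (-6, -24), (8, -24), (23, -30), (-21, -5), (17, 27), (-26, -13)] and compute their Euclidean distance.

Computing all pairwise distances among 10 points:

d((-19, 30), (-9, -19)) = 50.01
d((-19, 30), (13, -6)) = 48.1664
d((-19, 30), (9, -16)) = 53.8516
d((-19, 30), (-6, -24)) = 55.5428
d((-19, 30), (8, -24)) = 60.3738
d((-19, 30), (23, -30)) = 73.2393
d((-19, 30), (-21, -5)) = 35.0571
d((-19, 30), (17, 27)) = 36.1248
d((-19, 30), (-26, -13)) = 43.566
d((-9, -19), (13, -6)) = 25.5539
d((-9, -19), (9, -16)) = 18.2483
d((-9, -19), (-6, -24)) = 5.831 <-- minimum
d((-9, -19), (8, -24)) = 17.72
d((-9, -19), (23, -30)) = 33.8378
d((-9, -19), (-21, -5)) = 18.4391
d((-9, -19), (17, 27)) = 52.8394
d((-9, -19), (-26, -13)) = 18.0278
d((13, -6), (9, -16)) = 10.7703
d((13, -6), (-6, -24)) = 26.1725
d((13, -6), (8, -24)) = 18.6815
d((13, -6), (23, -30)) = 26.0
d((13, -6), (-21, -5)) = 34.0147
d((13, -6), (17, 27)) = 33.2415
d((13, -6), (-26, -13)) = 39.6232
d((9, -16), (-6, -24)) = 17.0
d((9, -16), (8, -24)) = 8.0623
d((9, -16), (23, -30)) = 19.799
d((9, -16), (-21, -5)) = 31.9531
d((9, -16), (17, 27)) = 43.7379
d((9, -16), (-26, -13)) = 35.1283
d((-6, -24), (8, -24)) = 14.0
d((-6, -24), (23, -30)) = 29.6142
d((-6, -24), (-21, -5)) = 24.2074
d((-6, -24), (17, 27)) = 55.9464
d((-6, -24), (-26, -13)) = 22.8254
d((8, -24), (23, -30)) = 16.1555
d((8, -24), (-21, -5)) = 34.6699
d((8, -24), (17, 27)) = 51.788
d((8, -24), (-26, -13)) = 35.7351
d((23, -30), (-21, -5)) = 50.6063
d((23, -30), (17, 27)) = 57.3149
d((23, -30), (-26, -13)) = 51.8652
d((-21, -5), (17, 27)) = 49.679
d((-21, -5), (-26, -13)) = 9.434
d((17, 27), (-26, -13)) = 58.7282

Closest pair: (-9, -19) and (-6, -24) with distance 5.831

The closest pair is (-9, -19) and (-6, -24) with Euclidean distance 5.831. For 10 points, brute-force pairwise comparison is shown above. For large n, the divide-and-conquer algorithm (sort by x, recurse on halves, check the dividing strip) achieves O(n log n).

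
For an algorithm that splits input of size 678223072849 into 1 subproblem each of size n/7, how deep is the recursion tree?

For divide and conquer with division factor 7:

Problem sizes at each level:
Level 0: 678223072849
Level 1: 96889010407
Level 2: 13841287201
Level 3: 1977326743
Level 4: 282475249
Level 5: 40353607
Level 6: 5764801
Level 7: 823543
Level 8: 117649
Level 9: 16807
Level 10: 2401
Level 11: 343
Level 12: 49
Level 13: 7
Level 14: 1

The root is level 0 and the size-1 base case is level 14 (the tree spans levels 0 through 14, i.e. 15 levels counting the root), so the depth is the number of divisions: log_7(678223072849) = 14

The recursion tree depth is log_7(678223072849) = 14. At each level, the problem size is divided by 7, so it takes 14 divisions to reduce to a base case of size 1. The algorithm makes 1 recursive call at each level.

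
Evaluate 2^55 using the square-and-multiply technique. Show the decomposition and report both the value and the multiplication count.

Computing 2^55 by squaring (build up from 2^1; each line after the first costs one multiplication):

2^1 = 2
2^2 = (2^1)^2 = 2^2 = 4
2^3 = 2 * 2^2 = 2 * 4 = 8
2^6 = (2^3)^2 = 8^2 = 64
2^12 = (2^6)^2 = 64^2 = 4096
2^13 = 2 * 2^12 = 2 * 4096 = 8192
2^26 = (2^13)^2 = 8192^2 = 67108864
2^27 = 2 * 2^26 = 2 * 67108864 = 134217728
2^54 = (2^27)^2 = 134217728^2 = 18014398509481984
2^55 = 2 * 2^54 = 2 * 18014398509481984 = 36028797018963968

Result: 36028797018963968
Multiplications needed: 9 (9 lines after 2^1)

2^55 = 36028797018963968. Using exponentiation by squaring, this requires 9 multiplications. The key idea: if the exponent is even, square the half-power; if odd, multiply by the base once.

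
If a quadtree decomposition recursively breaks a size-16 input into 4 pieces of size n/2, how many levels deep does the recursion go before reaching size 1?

For divide and conquer with division factor 2:

Problem sizes at each level:
Level 0: 16
Level 1: 8
Level 2: 4
Level 3: 2
Level 4: 1

The root is level 0 and the size-1 base case is level 4 (the tree spans levels 0 through 4, i.e. 5 levels counting the root), so the depth is the number of divisions: log_2(16) = 4

The recursion tree depth is log_2(16) = 4. At each level, the problem size is divided by 2, so it takes 4 divisions to reduce to a base case of size 1. The algorithm makes 4 recursive calls at each level.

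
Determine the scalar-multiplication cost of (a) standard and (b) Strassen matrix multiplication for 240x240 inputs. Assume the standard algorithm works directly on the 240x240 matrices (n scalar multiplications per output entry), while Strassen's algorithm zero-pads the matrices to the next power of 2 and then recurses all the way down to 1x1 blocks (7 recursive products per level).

Matrix multiplication for 240x240 matrices:

Strassen's algorithm requires power-of-2 dimensions. Pad 240x240 to 256x256 (next power of 2).

Standard algorithm: 240^3 = 13824000 multiplications
Strassen's algorithm: 7^(log2(256)) = 7^8 = 5764801 multiplications
Savings: 13824000 - 5764801 = 8059199 multiplications

Standard: 13824000 multiplications (240^3). Strassen: 5764801 multiplications (7^8, after padding to 256x256). Strassen reduces 8 recursive multiplications to 7 at each level.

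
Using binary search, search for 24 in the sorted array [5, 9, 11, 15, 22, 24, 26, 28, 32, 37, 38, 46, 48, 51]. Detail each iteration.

Binary search for 24 in [5, 9, 11, 15, 22, 24, 26, 28, 32, 37, 38, 46, 48, 51]:

lo=0, hi=13, mid=6, arr[mid]=26 -> 26 > 24, search left half
lo=0, hi=5, mid=2, arr[mid]=11 -> 11 < 24, search right half
lo=3, hi=5, mid=4, arr[mid]=22 -> 22 < 24, search right half
lo=5, hi=5, mid=5, arr[mid]=24 -> Found target at index 5!

Binary search finds 24 at index 5 after 4 comparisons. The search repeatedly halves the search space by comparing with the middle element.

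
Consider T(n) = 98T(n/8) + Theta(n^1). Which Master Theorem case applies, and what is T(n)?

Master Theorem for T(n) = 98T(n/8) + O(n^1):

a = 98, b = 8, c = 1
log_b(a) = log_8(98) = 2.2049

Case 1: c = 1 < log_8(98) = 2.2049
T(n) = O(n^(log_8 98))

For T(n) = 98T(n/8) + O(n^1): log_8(98) = 2.2049. This is Case 1 of the Master Theorem (c < log_b(a), work dominated by leaves), giving O(n^(log_8 98)).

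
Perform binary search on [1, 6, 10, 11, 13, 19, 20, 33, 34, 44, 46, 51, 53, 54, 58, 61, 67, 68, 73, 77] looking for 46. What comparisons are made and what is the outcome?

Binary search for 46 in [1, 6, 10, 11, 13, 19, 20, 33, 34, 44, 46, 51, 53, 54, 58, 61, 67, 68, 73, 77]:

lo=0, hi=19, mid=9, arr[mid]=44 -> 44 < 46, search right half
lo=10, hi=19, mid=14, arr[mid]=58 -> 58 > 46, search left half
lo=10, hi=13, mid=11, arr[mid]=51 -> 51 > 46, search left half
lo=10, hi=10, mid=10, arr[mid]=46 -> Found target at index 10!

Binary search finds 46 at index 10 after 4 comparisons. The search repeatedly halves the search space by comparing with the middle element.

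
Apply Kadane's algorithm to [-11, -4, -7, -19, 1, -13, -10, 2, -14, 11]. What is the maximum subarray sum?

Using Kadane's algorithm on [-11, -4, -7, -19, 1, -13, -10, 2, -14, 11]:

Scanning through the array:
Position 1 (value -4): max_ending_here = -4, max_so_far = -4
Position 2 (value -7): max_ending_here = -7, max_so_far = -4
Position 3 (value -19): max_ending_here = -19, max_so_far = -4
Position 4 (value 1): max_ending_here = 1, max_so_far = 1
Position 5 (value -13): max_ending_here = -12, max_so_far = 1
Position 6 (value -10): max_ending_here = -10, max_so_far = 1
Position 7 (value 2): max_ending_here = 2, max_so_far = 2
Position 8 (value -14): max_ending_here = -12, max_so_far = 2
Position 9 (value 11): max_ending_here = 11, max_so_far = 11

Maximum subarray: [11]
Maximum sum: 11

The maximum subarray is [11] with sum 11. This subarray runs from index 9 to index 9.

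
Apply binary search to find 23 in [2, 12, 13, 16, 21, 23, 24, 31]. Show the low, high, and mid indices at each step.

Binary search for 23 in [2, 12, 13, 16, 21, 23, 24, 31]:

lo=0, hi=7, mid=3, arr[mid]=16 -> 16 < 23, search right half
lo=4, hi=7, mid=5, arr[mid]=23 -> Found target at index 5!

Binary search finds 23 at index 5 after 2 comparisons. The search repeatedly halves the search space by comparing with the middle element.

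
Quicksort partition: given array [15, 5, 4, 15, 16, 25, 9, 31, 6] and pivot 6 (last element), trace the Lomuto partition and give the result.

Lomuto partition with pivot = 6:

Initial array: [15, 5, 4, 15, 16, 25, 9, 31, 6]

arr[0]=15 > 6: no swap
arr[1]=5 <= 6: swap with position 0, array becomes [5, 15, 4, 15, 16, 25, 9, 31, 6]
arr[2]=4 <= 6: swap with position 1, array becomes [5, 4, 15, 15, 16, 25, 9, 31, 6]
arr[3]=15 > 6: no swap
arr[4]=16 > 6: no swap
arr[5]=25 > 6: no swap
arr[6]=9 > 6: no swap
arr[7]=31 > 6: no swap

Place pivot at position 2: [5, 4, 6, 15, 16, 25, 9, 31, 15]
Pivot position: 2

After partitioning with pivot 6, the array becomes [5, 4, 6, 15, 16, 25, 9, 31, 15]. The pivot is placed at index 2. All elements to the left of the pivot are <= 6, and all elements to the right are > 6.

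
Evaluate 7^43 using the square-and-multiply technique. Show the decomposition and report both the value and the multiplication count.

Computing 7^43 by squaring (build up from 7^1; each line after the first costs one multiplication):

7^1 = 7
7^2 = (7^1)^2 = 7^2 = 49
7^4 = (7^2)^2 = 49^2 = 2401
7^5 = 7 * 7^4 = 7 * 2401 = 16807
7^10 = (7^5)^2 = 16807^2 = 282475249
7^20 = (7^10)^2 = 282475249^2 = 79792266297612001
7^21 = 7 * 7^20 = 7 * 79792266297612001 = 558545864083284007
7^42 = (7^21)^2 = 558545864083284007^2 = 311973482284542371301330321821976049
7^43 = 7 * 7^42 = 7 * 311973482284542371301330321821976049 = 2183814375991796599109312252753832343

Result: 2183814375991796599109312252753832343
Multiplications needed: 8 (8 lines after 7^1)

7^43 = 2183814375991796599109312252753832343. Using exponentiation by squaring, this requires 8 multiplications. The key idea: if the exponent is even, square the half-power; if odd, multiply by the base once.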